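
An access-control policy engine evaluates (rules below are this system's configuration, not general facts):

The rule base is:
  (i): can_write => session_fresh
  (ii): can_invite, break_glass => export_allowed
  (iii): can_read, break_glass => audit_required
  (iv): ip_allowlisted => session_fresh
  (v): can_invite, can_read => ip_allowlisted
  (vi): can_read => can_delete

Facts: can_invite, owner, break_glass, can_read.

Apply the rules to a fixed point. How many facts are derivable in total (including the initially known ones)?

9

Round 1: (ii) [can_invite, break_glass => export_allowed]; (iii) [can_read, break_glass => audit_required]; (v) [can_invite, can_read => ip_allowlisted]; (vi) [can_read => can_delete]. New: export_allowed, audit_required, ip_allowlisted, can_delete.
Round 2: (iv) [ip_allowlisted => session_fresh]. New: session_fresh.
Closure: {audit_required, break_glass, can_delete, can_invite, can_read, export_allowed, ip_allowlisted, owner, session_fresh} — 9 facts.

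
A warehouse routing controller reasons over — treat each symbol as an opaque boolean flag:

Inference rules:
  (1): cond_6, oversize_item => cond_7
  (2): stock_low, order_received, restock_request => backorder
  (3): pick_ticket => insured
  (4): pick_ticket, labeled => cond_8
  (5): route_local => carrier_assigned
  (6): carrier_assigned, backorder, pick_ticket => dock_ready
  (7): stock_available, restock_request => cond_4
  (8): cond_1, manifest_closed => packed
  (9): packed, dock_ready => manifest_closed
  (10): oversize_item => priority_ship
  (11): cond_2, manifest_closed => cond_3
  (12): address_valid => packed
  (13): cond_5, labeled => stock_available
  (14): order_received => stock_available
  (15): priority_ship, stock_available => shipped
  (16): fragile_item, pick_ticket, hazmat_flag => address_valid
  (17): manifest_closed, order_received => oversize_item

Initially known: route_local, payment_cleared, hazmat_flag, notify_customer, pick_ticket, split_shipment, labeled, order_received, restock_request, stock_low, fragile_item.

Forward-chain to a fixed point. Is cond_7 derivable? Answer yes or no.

Round 1: (2) [stock_low, order_received, restock_request => backorder]; (3) [pick_ticket => insured]; (4) [pick_ticket, labeled => cond_8]; (5) [route_local => carrier_assigned]; (14) [order_received => stock_available]; (16) [fragile_item, pick_ticket, hazmat_flag => address_valid]. New: backorder, insured, cond_8, carrier_assigned, stock_available, address_valid.
Round 2: (6) [carrier_assigned, backorder, pick_ticket => dock_ready]; (7) [stock_available, restock_request => cond_4]; (12) [address_valid => packed]. New: dock_ready, cond_4, packed.
Round 3: (9) [packed, dock_ready => manifest_closed]. New: manifest_closed.
Round 4: (17) [manifest_closed, order_received => oversize_item]. New: oversize_item.
Round 5: (10) [oversize_item => priority_ship]. New: priority_ship.
Round 6: (15) [priority_ship, stock_available => shipped]. New: shipped.
Fixed point reached. cond_7 is concluded only by (1); (1) needs cond_6 (never derived).

no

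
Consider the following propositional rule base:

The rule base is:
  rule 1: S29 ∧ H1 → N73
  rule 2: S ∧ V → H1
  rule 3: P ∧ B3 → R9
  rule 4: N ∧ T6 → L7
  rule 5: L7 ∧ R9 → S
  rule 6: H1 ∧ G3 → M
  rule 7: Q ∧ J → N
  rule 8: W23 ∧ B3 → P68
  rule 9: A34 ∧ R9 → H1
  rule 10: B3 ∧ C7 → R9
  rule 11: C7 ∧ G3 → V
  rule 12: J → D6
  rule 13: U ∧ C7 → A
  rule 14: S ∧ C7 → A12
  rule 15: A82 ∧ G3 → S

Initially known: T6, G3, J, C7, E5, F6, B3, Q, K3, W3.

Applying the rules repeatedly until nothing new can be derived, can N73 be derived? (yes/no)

Round 1: rule 7 [Q ∧ J → N]; rule 10 [B3 ∧ C7 → R9]; rule 11 [C7 ∧ G3 → V]; rule 12 [J → D6]. New: N, R9, V, D6.
Round 2: rule 4 [N ∧ T6 → L7]. New: L7.
Round 3: rule 5 [L7 ∧ R9 → S]. New: S.
Round 4: rule 2 [S ∧ V → H1]; rule 14 [S ∧ C7 → A12]. New: H1, A12.
Round 5: rule 6 [H1 ∧ G3 → M]. New: M.
Fixed point reached. N73 is concluded only by rule 1; rule 1 needs S29 (never derived).

no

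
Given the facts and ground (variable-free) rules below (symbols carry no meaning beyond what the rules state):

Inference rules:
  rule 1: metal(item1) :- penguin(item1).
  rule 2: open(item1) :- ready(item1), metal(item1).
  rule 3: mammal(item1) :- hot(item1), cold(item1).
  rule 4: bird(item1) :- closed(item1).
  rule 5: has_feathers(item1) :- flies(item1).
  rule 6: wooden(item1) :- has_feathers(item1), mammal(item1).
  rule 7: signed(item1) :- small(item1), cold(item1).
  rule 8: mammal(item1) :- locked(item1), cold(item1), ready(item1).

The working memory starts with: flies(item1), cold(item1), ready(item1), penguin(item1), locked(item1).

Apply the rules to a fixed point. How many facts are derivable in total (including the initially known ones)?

Round 1 fires rule 1, rule 5, rule 8, giving metal(item1), has_feathers(item1), mammal(item1).
Round 2 fires rule 2, rule 6, giving open(item1), wooden(item1).
Closure: {cold(item1), flies(item1), has_feathers(item1), locked(item1), mammal(item1), metal(item1), open(item1), penguin(item1), ready(item1), wooden(item1)} — 10 facts.

10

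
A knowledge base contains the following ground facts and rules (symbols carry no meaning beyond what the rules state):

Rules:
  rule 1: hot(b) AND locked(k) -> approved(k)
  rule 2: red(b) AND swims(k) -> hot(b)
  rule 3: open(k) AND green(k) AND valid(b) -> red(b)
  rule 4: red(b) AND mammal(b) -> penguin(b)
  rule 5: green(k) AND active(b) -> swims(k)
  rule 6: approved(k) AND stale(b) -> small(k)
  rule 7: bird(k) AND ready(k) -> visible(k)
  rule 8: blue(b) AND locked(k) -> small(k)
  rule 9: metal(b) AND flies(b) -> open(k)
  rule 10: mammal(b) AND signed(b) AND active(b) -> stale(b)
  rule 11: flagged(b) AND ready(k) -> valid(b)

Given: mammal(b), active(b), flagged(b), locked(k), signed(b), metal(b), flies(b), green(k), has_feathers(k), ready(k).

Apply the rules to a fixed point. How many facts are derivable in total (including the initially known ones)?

Round 1 fires rule 5, rule 9, rule 10, rule 11, giving swims(k), open(k), stale(b), valid(b).
Round 2 fires rule 3, giving red(b).
Round 3 fires rule 2, rule 4, giving hot(b), penguin(b).
Round 4 fires rule 1, giving approved(k).
Round 5 fires rule 6, giving small(k).
Closure: {active(b), approved(k), flagged(b), flies(b), green(k), has_feathers(k), hot(b), locked(k), mammal(b), metal(b), open(k), penguin(b), ready(k), red(b), signed(b), small(k), stale(b), swims(k), valid(b)} — 19 facts.

19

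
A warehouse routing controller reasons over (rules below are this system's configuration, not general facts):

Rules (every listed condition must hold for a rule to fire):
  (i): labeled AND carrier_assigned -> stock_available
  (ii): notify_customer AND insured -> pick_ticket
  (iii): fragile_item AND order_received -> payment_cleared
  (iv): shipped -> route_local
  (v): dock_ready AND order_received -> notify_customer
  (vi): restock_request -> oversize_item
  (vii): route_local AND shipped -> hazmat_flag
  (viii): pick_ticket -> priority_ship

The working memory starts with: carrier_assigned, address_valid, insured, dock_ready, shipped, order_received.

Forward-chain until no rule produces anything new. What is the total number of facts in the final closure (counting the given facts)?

Round 1: (iv) [shipped -> route_local]; (v) [dock_ready AND order_received -> notify_customer]. New: route_local, notify_customer.
Round 2: (ii) [notify_customer AND insured -> pick_ticket]; (vii) [route_local AND shipped -> hazmat_flag]. New: pick_ticket, hazmat_flag.
Round 3: (viii) [pick_ticket -> priority_ship]. New: priority_ship.
Closure: {address_valid, carrier_assigned, dock_ready, hazmat_flag, insured, notify_customer, order_received, pick_ticket, priority_ship, route_local, shipped} — 11 facts.

11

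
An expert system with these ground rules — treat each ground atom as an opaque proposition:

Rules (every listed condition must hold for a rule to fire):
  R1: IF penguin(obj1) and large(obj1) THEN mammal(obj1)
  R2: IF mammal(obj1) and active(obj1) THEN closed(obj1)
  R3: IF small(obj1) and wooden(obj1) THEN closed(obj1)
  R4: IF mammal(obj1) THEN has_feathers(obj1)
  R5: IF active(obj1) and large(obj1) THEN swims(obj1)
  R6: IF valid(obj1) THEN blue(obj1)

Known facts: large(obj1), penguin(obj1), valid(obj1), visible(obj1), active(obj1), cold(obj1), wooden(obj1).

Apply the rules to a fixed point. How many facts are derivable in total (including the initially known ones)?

12

Round 1: R1 [IF penguin(obj1) and large(obj1) THEN mammal(obj1)]; R5 [IF active(obj1) and large(obj1) THEN swims(obj1)]; R6 [IF valid(obj1) THEN blue(obj1)]. Adds mammal(obj1), swims(obj1), blue(obj1).
Round 2: R2 [IF mammal(obj1) and active(obj1) THEN closed(obj1)]; R4 [IF mammal(obj1) THEN has_feathers(obj1)]. Adds closed(obj1), has_feathers(obj1).
Closure: {active(obj1), blue(obj1), closed(obj1), cold(obj1), has_feathers(obj1), large(obj1), mammal(obj1), penguin(obj1), swims(obj1), valid(obj1), visible(obj1), wooden(obj1)} — 12 facts.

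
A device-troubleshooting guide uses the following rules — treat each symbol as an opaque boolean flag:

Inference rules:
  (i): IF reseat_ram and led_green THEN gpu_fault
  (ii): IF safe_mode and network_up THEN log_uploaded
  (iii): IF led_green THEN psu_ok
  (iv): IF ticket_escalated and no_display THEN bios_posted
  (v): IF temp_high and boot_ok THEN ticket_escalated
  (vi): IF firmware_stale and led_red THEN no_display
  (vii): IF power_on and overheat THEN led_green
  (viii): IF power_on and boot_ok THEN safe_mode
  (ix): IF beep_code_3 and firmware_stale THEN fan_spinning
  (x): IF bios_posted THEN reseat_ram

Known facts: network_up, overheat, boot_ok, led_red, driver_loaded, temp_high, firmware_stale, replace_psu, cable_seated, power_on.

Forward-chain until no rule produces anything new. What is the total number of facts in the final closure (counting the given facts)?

19

Round 1: (v) [IF temp_high and boot_ok THEN ticket_escalated]; (vi) [IF firmware_stale and led_red THEN no_display]; (vii) [IF power_on and overheat THEN led_green]; (viii) [IF power_on and boot_ok THEN safe_mode]. Adds ticket_escalated, no_display, led_green, safe_mode.
Round 2: (ii) [IF safe_mode and network_up THEN log_uploaded]; (iii) [IF led_green THEN psu_ok]; (iv) [IF ticket_escalated and no_display THEN bios_posted]. Adds log_uploaded, psu_ok, bios_posted.
Round 3: (x) [IF bios_posted THEN reseat_ram]. Adds reseat_ram.
Round 4: (i) [IF reseat_ram and led_green THEN gpu_fault]. Adds gpu_fault.
Closure: {bios_posted, boot_ok, cable_seated, driver_loaded, firmware_stale, gpu_fault, led_green, led_red, log_uploaded, network_up, no_display, overheat, power_on, psu_ok, replace_psu, reseat_ram, safe_mode, temp_high, ticket_escalated} — 19 facts.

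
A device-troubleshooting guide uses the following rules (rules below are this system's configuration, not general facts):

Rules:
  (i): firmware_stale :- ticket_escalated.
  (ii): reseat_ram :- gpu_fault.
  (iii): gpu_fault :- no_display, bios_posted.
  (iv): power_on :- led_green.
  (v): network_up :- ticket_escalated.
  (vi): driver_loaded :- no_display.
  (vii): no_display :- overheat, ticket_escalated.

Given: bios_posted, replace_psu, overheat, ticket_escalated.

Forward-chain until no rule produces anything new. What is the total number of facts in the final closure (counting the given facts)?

Round 1: (i) [firmware_stale :- ticket_escalated.]; (v) [network_up :- ticket_escalated.]; (vii) [no_display :- overheat, ticket_escalated.]. New: firmware_stale, network_up, no_display.
Round 2: (iii) [gpu_fault :- no_display, bios_posted.]; (vi) [driver_loaded :- no_display.]. New: gpu_fault, driver_loaded.
Round 3: (ii) [reseat_ram :- gpu_fault.]. New: reseat_ram.
Closure: {bios_posted, driver_loaded, firmware_stale, gpu_fault, network_up, no_display, overheat, replace_psu, reseat_ram, ticket_escalated} — 10 facts.

10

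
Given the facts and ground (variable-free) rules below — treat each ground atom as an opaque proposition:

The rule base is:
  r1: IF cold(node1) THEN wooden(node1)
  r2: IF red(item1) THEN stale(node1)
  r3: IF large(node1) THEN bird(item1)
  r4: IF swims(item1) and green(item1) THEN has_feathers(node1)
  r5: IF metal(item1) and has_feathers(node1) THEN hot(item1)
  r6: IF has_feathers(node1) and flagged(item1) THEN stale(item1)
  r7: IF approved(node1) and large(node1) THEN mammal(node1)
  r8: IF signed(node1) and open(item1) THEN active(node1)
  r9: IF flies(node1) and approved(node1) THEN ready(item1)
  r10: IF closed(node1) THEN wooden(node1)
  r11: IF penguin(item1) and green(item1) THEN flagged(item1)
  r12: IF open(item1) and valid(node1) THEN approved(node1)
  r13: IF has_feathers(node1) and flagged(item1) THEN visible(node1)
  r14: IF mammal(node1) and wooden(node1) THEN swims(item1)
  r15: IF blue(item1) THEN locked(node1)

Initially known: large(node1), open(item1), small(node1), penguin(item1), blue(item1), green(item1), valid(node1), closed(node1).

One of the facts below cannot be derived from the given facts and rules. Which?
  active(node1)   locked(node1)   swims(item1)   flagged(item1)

Round 1: r3 [IF large(node1) THEN bird(item1)]; r10 [IF closed(node1) THEN wooden(node1)]; r11 [IF penguin(item1) and green(item1) THEN flagged(item1)]; r12 [IF open(item1) and valid(node1) THEN approved(node1)]; r15 [IF blue(item1) THEN locked(node1)]. New: bird(item1), wooden(node1), flagged(item1), approved(node1), locked(node1).
Round 2: r7 [IF approved(node1) and large(node1) THEN mammal(node1)]. New: mammal(node1).
Round 3: r14 [IF mammal(node1) and wooden(node1) THEN swims(item1)]. New: swims(item1).
Round 4: r4 [IF swims(item1) and green(item1) THEN has_feathers(node1)]. New: has_feathers(node1).
Round 5: r6 [IF has_feathers(node1) and flagged(item1) THEN stale(item1)]; r13 [IF has_feathers(node1) and flagged(item1) THEN visible(node1)]. New: stale(item1), visible(node1).
Derived: swims(item1) (round 3), flagged(item1) (round 1), locked(node1) (round 1). active(node1) never appears in any round.

active(node1)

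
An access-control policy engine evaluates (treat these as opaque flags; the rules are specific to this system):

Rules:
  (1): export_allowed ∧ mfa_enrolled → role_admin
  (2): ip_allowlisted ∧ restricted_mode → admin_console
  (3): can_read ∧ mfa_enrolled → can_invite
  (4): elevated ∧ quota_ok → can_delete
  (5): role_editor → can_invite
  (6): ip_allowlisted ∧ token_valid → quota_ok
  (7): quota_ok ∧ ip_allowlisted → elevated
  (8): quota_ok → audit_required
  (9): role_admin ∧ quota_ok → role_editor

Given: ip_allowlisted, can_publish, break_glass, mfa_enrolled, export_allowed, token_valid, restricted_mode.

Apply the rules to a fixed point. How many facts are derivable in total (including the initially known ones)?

15

Round 1 fires (1), (2), (6), giving role_admin, admin_console, quota_ok.
Round 2 fires (7), (8), (9), giving elevated, audit_required, role_editor.
Round 3 fires (4), (5), giving can_delete, can_invite.
Closure: {admin_console, audit_required, break_glass, can_delete, can_invite, can_publish, elevated, export_allowed, ip_allowlisted, mfa_enrolled, quota_ok, restricted_mode, role_admin, role_editor, token_valid} — 15 facts.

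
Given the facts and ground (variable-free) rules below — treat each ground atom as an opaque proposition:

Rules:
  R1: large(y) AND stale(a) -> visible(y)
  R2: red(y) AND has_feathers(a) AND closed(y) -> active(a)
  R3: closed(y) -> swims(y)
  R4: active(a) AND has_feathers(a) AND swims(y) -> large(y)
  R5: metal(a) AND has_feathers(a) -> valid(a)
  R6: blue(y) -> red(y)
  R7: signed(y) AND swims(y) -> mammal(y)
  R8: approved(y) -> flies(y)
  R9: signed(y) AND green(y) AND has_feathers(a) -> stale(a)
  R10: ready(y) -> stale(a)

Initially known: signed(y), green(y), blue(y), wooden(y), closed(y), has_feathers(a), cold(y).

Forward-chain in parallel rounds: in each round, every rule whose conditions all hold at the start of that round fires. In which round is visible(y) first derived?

Round 1 — R3, R6, R9, derive swims(y), red(y), stale(a).
Round 2 — R2, R7, derive active(a), mammal(y).
Round 3 — R4, derive large(y).
Round 4 — R1, derive visible(y).
visible(y) first appears in round 4.

4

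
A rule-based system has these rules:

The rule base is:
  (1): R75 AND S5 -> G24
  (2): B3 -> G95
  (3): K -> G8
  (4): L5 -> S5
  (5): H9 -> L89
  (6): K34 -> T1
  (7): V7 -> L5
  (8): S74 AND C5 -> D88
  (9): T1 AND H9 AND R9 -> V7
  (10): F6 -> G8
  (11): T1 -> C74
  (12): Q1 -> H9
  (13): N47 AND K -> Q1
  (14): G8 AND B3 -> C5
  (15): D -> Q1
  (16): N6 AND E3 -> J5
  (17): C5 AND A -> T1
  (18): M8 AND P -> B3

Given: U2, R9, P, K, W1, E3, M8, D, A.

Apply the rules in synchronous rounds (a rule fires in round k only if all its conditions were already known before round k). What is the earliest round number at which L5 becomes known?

5

Round 1 — (3), (15), (18), derive G8, Q1, B3.
Round 2 — (2), (12), (14), derive G95, H9, C5.
Round 3 — (5), (17), derive L89, T1.
Round 4 — (9), (11), derive V7, C74.
Round 5 — (7), derive L5.
L5 first appears in round 5.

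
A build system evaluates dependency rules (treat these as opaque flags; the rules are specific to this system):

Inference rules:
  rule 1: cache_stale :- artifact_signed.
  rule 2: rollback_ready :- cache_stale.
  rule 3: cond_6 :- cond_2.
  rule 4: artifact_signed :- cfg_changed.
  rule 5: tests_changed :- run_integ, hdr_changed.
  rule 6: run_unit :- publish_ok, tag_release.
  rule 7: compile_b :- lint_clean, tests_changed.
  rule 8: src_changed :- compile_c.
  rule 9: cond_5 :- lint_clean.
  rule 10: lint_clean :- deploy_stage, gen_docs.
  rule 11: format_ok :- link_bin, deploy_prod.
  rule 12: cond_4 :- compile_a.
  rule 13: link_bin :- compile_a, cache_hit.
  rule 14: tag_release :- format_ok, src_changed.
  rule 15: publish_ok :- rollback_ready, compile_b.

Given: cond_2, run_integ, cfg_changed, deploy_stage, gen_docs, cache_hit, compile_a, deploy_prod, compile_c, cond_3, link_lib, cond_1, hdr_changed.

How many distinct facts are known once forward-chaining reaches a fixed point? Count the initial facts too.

28

Round 1: rule 3 [cond_6 :- cond_2.]; rule 4 [artifact_signed :- cfg_changed.]; rule 5 [tests_changed :- run_integ, hdr_changed.]; rule 8 [src_changed :- compile_c.]; rule 10 [lint_clean :- deploy_stage, gen_docs.]; rule 12 [cond_4 :- compile_a.]; rule 13 [link_bin :- compile_a, cache_hit.]. Adds cond_6, artifact_signed, tests_changed, src_changed, lint_clean, cond_4, link_bin.
Round 2: rule 1 [cache_stale :- artifact_signed.]; rule 7 [compile_b :- lint_clean, tests_changed.]; rule 9 [cond_5 :- lint_clean.]; rule 11 [format_ok :- link_bin, deploy_prod.]. Adds cache_stale, compile_b, cond_5, format_ok.
Round 3: rule 2 [rollback_ready :- cache_stale.]; rule 14 [tag_release :- format_ok, src_changed.]. Adds rollback_ready, tag_release.
Round 4: rule 15 [publish_ok :- rollback_ready, compile_b.]. Adds publish_ok.
Round 5: rule 6 [run_unit :- publish_ok, tag_release.]. Adds run_unit.
Closure: {artifact_signed, cache_hit, cache_stale, cfg_changed, compile_a, compile_b, compile_c, cond_1, cond_2, cond_3, cond_4, cond_5, cond_6, deploy_prod, deploy_stage, format_ok, gen_docs, hdr_changed, link_bin, link_lib, lint_clean, publish_ok, rollback_ready, run_integ, run_unit, src_changed, tag_release, tests_changed} — 28 facts.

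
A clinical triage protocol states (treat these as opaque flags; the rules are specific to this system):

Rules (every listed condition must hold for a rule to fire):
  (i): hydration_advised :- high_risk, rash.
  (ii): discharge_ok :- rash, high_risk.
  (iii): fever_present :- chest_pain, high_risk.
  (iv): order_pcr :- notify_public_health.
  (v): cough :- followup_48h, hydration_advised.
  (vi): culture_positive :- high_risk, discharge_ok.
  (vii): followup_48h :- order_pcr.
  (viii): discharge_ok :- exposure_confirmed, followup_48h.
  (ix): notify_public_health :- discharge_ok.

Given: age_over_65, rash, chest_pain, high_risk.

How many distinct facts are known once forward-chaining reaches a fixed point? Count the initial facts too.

Round 1: (i) [hydration_advised :- high_risk, rash.]; (ii) [discharge_ok :- rash, high_risk.]; (iii) [fever_present :- chest_pain, high_risk.]. Adds hydration_advised, discharge_ok, fever_present.
Round 2: (vi) [culture_positive :- high_risk, discharge_ok.]; (ix) [notify_public_health :- discharge_ok.]. Adds culture_positive, notify_public_health.
Round 3: (iv) [order_pcr :- notify_public_health.]. Adds order_pcr.
Round 4: (vii) [followup_48h :- order_pcr.]. Adds followup_48h.
Round 5: (v) [cough :- followup_48h, hydration_advised.]. Adds cough.
Closure: {age_over_65, chest_pain, cough, culture_positive, discharge_ok, fever_present, followup_48h, high_risk, hydration_advised, notify_public_health, order_pcr, rash} — 12 facts.

12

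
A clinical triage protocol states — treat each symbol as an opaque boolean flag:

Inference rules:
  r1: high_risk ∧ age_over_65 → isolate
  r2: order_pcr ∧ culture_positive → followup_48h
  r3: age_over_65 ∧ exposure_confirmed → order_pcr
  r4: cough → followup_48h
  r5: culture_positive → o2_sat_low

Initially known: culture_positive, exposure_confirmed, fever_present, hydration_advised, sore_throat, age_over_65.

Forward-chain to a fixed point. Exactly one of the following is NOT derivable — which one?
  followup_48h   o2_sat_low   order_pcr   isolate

isolate

[1] r3 [age_over_65 ∧ exposure_confirmed → order_pcr]; r5 [culture_positive → o2_sat_low]. ⇒ new: order_pcr, o2_sat_low.
[2] r2 [order_pcr ∧ culture_positive → followup_48h]. ⇒ new: followup_48h.
Derived: order_pcr (round 1), followup_48h (round 2), o2_sat_low (round 1). isolate never appears in any round.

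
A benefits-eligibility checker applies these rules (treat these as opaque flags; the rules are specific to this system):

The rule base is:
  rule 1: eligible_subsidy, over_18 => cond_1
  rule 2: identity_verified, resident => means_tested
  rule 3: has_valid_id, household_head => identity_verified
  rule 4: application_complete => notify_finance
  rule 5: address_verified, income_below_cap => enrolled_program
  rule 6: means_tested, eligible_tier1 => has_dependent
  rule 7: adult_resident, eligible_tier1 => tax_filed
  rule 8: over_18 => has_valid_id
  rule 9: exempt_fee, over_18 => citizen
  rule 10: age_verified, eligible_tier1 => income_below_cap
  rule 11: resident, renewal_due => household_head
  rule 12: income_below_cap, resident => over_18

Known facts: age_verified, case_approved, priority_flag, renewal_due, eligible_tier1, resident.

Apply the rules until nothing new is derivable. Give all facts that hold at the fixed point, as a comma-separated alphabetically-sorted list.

Round 1: rule 10 [age_verified, eligible_tier1 => income_below_cap]; rule 11 [resident, renewal_due => household_head]. New: income_below_cap, household_head.
Round 2: rule 12 [income_below_cap, resident => over_18]. New: over_18.
Round 3: rule 8 [over_18 => has_valid_id]. New: has_valid_id.
Round 4: rule 3 [has_valid_id, household_head => identity_verified]. New: identity_verified.
Round 5: rule 2 [identity_verified, resident => means_tested]. New: means_tested.
Round 6: rule 6 [means_tested, eligible_tier1 => has_dependent]. New: has_dependent.

age_verified, case_approved, eligible_tier1, has_dependent, has_valid_id, household_head, identity_verified, income_below_cap, means_tested, over_18, priority_flag, renewal_due, resident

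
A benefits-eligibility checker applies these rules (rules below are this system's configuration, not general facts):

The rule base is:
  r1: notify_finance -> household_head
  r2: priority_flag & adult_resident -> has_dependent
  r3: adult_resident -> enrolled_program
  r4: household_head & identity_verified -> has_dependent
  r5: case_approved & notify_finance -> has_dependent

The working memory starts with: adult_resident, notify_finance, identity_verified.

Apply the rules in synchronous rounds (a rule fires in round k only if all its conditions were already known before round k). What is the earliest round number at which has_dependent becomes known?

Round 1 fires r1, r3, giving household_head, enrolled_program.
Round 2 fires r4, giving has_dependent.
has_dependent first appears in round 2.

2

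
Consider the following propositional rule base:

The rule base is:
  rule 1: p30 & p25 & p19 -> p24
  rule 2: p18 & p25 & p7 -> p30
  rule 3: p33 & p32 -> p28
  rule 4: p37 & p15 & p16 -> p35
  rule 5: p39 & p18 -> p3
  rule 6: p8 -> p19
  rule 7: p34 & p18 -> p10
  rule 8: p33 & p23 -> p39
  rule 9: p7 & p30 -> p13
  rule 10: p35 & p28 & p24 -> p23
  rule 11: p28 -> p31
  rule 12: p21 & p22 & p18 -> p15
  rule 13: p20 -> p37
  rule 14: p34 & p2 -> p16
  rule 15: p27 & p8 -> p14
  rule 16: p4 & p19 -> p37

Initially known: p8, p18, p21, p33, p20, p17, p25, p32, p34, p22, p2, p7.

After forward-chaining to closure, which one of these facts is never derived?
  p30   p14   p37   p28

p14

Round 1: rule 2 [p18 & p25 & p7 -> p30]; rule 3 [p33 & p32 -> p28]; rule 6 [p8 -> p19]; rule 7 [p34 & p18 -> p10]; rule 12 [p21 & p22 & p18 -> p15]; rule 13 [p20 -> p37]; rule 14 [p34 & p2 -> p16]. Adds p30, p28, p19, p10, p15, p37, p16.
Round 2: rule 1 [p30 & p25 & p19 -> p24]; rule 4 [p37 & p15 & p16 -> p35]; rule 9 [p7 & p30 -> p13]; rule 11 [p28 -> p31]. Adds p24, p35, p13, p31.
Round 3: rule 10 [p35 & p28 & p24 -> p23]. Adds p23.
Round 4: rule 8 [p33 & p23 -> p39]. Adds p39.
Round 5: rule 5 [p39 & p18 -> p3]. Adds p3.
Derived: p30 (round 1), p28 (round 1), p37 (round 1). p14 never appears in any round.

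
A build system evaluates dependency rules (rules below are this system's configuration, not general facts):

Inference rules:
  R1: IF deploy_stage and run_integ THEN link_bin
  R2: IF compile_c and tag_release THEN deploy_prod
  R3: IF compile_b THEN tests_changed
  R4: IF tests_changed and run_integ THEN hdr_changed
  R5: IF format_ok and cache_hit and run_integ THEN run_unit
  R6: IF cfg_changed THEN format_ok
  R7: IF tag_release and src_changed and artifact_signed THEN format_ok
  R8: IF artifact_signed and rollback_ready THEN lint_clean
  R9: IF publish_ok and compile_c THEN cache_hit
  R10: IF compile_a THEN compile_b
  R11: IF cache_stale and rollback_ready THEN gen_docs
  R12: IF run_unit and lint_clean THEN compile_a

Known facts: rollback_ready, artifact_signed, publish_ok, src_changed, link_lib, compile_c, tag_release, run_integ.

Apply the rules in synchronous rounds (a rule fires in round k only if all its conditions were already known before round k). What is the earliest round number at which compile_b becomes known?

4

[1] R2 [IF compile_c and tag_release THEN deploy_prod]; R7 [IF tag_release and src_changed and artifact_signed THEN format_ok]; R8 [IF artifact_signed and rollback_ready THEN lint_clean]; R9 [IF publish_ok and compile_c THEN cache_hit]. ⇒ new: deploy_prod, format_ok, lint_clean, cache_hit.
[2] R5 [IF format_ok and cache_hit and run_integ THEN run_unit]. ⇒ new: run_unit.
[3] R12 [IF run_unit and lint_clean THEN compile_a]. ⇒ new: compile_a.
[4] R10 [IF compile_a THEN compile_b]. ⇒ new: compile_b.
compile_b first appears in round 4.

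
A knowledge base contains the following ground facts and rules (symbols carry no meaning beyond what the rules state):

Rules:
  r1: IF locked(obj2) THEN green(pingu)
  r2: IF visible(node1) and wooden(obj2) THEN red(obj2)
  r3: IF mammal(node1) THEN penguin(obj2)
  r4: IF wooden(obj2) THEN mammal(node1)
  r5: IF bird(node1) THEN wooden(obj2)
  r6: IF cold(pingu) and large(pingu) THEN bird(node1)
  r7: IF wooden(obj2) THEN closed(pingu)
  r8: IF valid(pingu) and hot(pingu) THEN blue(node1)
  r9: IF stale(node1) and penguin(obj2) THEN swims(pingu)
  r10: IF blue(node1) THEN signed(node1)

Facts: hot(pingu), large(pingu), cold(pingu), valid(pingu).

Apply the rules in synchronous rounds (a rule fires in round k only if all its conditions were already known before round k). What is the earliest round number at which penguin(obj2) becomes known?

Round 1 fires r6, r8, giving bird(node1), blue(node1).
Round 2 fires r5, r10, giving wooden(obj2), signed(node1).
Round 3 fires r4, r7, giving mammal(node1), closed(pingu).
Round 4 fires r3, giving penguin(obj2).
penguin(obj2) first appears in round 4.

4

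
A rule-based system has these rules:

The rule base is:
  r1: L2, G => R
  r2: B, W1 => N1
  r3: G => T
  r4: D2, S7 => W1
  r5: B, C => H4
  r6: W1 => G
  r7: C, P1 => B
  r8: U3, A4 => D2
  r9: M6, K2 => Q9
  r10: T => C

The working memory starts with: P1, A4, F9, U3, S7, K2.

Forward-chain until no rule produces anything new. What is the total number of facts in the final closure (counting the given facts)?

Round 1: r8 [U3, A4 => D2]. Adds D2.
Round 2: r4 [D2, S7 => W1]. Adds W1.
Round 3: r6 [W1 => G]. Adds G.
Round 4: r3 [G => T]. Adds T.
Round 5: r10 [T => C]. Adds C.
Round 6: r7 [C, P1 => B]. Adds B.
Round 7: r2 [B, W1 => N1]; r5 [B, C => H4]. Adds N1, H4.
Closure: {A4, B, C, D2, F9, G, H4, K2, N1, P1, S7, T, U3, W1} — 14 facts.

14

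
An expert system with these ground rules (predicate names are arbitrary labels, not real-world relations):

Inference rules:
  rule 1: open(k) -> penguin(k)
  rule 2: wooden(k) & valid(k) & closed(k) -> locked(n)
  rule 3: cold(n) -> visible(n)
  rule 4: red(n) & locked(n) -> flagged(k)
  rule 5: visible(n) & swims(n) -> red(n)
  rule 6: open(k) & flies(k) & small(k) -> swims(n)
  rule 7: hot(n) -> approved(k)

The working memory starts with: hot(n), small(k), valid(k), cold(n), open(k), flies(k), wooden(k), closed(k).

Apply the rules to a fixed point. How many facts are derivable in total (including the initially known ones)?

15

Round 1 — rule 1, rule 2, rule 3, rule 6, rule 7, derive penguin(k), locked(n), visible(n), swims(n), approved(k).
Round 2 — rule 5, derive red(n).
Round 3 — rule 4, derive flagged(k).
Closure: {approved(k), closed(k), cold(n), flagged(k), flies(k), hot(n), locked(n), open(k), penguin(k), red(n), small(k), swims(n), valid(k), visible(n), wooden(k)} — 15 facts.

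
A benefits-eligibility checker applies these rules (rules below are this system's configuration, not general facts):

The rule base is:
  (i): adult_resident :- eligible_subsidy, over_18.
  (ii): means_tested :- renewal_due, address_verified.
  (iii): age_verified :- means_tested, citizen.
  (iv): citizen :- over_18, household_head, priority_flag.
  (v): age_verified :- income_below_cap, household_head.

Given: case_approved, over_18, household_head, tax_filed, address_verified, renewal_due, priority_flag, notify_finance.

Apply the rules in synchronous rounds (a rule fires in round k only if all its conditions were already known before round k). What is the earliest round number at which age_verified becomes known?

2

Round 1: (ii) [means_tested :- renewal_due, address_verified.]; (iv) [citizen :- over_18, household_head, priority_flag.]. New: means_tested, citizen.
Round 2: (iii) [age_verified :- means_tested, citizen.]. New: age_verified.
age_verified first appears in round 2.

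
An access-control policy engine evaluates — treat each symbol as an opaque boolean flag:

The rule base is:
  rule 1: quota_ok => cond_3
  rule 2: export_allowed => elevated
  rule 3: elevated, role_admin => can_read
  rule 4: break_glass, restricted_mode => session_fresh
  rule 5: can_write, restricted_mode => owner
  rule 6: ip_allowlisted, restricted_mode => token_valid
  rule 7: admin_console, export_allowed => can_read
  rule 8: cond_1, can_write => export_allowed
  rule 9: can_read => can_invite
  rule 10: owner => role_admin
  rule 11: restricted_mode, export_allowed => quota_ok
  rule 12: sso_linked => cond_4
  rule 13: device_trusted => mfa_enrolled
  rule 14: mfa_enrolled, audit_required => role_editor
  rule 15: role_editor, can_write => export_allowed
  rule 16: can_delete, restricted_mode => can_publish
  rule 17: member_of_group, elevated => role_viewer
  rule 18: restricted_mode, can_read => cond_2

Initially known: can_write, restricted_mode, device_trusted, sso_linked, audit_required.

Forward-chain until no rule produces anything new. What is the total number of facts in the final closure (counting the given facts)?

Round 1: rule 5 [can_write, restricted_mode => owner]; rule 12 [sso_linked => cond_4]; rule 13 [device_trusted => mfa_enrolled]. Adds owner, cond_4, mfa_enrolled.
Round 2: rule 10 [owner => role_admin]; rule 14 [mfa_enrolled, audit_required => role_editor]. Adds role_admin, role_editor.
Round 3: rule 15 [role_editor, can_write => export_allowed]. Adds export_allowed.
Round 4: rule 2 [export_allowed => elevated]; rule 11 [restricted_mode, export_allowed => quota_ok]. Adds elevated, quota_ok.
Round 5: rule 1 [quota_ok => cond_3]; rule 3 [elevated, role_admin => can_read]. Adds cond_3, can_read.
Round 6: rule 9 [can_read => can_invite]; rule 18 [restricted_mode, can_read => cond_2]. Adds can_invite, cond_2.
Closure: {audit_required, can_invite, can_read, can_write, cond_2, cond_3, cond_4, device_trusted, elevated, export_allowed, mfa_enrolled, owner, quota_ok, restricted_mode, role_admin, role_editor, sso_linked} — 17 facts.

17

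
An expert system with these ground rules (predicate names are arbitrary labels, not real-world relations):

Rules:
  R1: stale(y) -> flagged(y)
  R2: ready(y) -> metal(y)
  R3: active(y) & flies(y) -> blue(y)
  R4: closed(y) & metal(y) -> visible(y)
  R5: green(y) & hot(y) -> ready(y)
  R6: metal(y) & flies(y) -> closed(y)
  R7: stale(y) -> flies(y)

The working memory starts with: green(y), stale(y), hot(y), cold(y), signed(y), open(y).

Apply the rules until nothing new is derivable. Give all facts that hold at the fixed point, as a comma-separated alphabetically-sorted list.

[1] R1 [stale(y) -> flagged(y)]; R5 [green(y) & hot(y) -> ready(y)]; R7 [stale(y) -> flies(y)]. ⇒ new: flagged(y), ready(y), flies(y).
[2] R2 [ready(y) -> metal(y)]. ⇒ new: metal(y).
[3] R6 [metal(y) & flies(y) -> closed(y)]. ⇒ new: closed(y).
[4] R4 [closed(y) & metal(y) -> visible(y)]. ⇒ new: visible(y).

closed(y), cold(y), flagged(y), flies(y), green(y), hot(y), metal(y), open(y), ready(y), signed(y), stale(y), visible(y)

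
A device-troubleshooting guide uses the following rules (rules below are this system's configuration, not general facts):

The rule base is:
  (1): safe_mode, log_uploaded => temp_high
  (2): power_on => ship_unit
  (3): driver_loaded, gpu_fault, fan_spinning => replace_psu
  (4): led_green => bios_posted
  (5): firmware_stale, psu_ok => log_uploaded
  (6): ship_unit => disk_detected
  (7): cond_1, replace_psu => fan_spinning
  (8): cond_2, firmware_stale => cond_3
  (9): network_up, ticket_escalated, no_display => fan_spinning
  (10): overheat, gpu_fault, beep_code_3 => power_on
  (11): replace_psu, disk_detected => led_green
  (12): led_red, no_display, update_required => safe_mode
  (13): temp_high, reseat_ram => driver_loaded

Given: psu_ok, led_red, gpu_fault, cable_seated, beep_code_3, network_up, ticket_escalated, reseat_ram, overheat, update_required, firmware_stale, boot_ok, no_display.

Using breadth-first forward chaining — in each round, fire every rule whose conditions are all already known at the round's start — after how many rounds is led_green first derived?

5

[1] (5) [firmware_stale, psu_ok => log_uploaded]; (9) [network_up, ticket_escalated, no_display => fan_spinning]; (10) [overheat, gpu_fault, beep_code_3 => power_on]; (12) [led_red, no_display, update_required => safe_mode]. ⇒ new: log_uploaded, fan_spinning, power_on, safe_mode.
[2] (1) [safe_mode, log_uploaded => temp_high]; (2) [power_on => ship_unit]. ⇒ new: temp_high, ship_unit.
[3] (6) [ship_unit => disk_detected]; (13) [temp_high, reseat_ram => driver_loaded]. ⇒ new: disk_detected, driver_loaded.
[4] (3) [driver_loaded, gpu_fault, fan_spinning => replace_psu]. ⇒ new: replace_psu.
[5] (11) [replace_psu, disk_detected => led_green]. ⇒ new: led_green.
led_green first appears in round 5.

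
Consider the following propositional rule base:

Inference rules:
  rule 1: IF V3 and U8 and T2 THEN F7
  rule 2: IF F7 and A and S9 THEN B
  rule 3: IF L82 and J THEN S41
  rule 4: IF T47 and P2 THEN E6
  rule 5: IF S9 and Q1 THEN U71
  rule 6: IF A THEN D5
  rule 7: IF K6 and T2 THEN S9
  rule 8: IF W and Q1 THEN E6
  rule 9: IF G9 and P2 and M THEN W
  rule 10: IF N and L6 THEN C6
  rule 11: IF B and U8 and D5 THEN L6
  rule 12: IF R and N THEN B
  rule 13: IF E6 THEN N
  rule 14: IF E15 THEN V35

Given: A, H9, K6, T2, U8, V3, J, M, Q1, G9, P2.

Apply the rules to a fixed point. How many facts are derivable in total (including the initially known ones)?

Round 1: rule 1 [IF V3 and U8 and T2 THEN F7]; rule 6 [IF A THEN D5]; rule 7 [IF K6 and T2 THEN S9]; rule 9 [IF G9 and P2 and M THEN W]. New: F7, D5, S9, W.
Round 2: rule 2 [IF F7 and A and S9 THEN B]; rule 5 [IF S9 and Q1 THEN U71]; rule 8 [IF W and Q1 THEN E6]. New: B, U71, E6.
Round 3: rule 11 [IF B and U8 and D5 THEN L6]; rule 13 [IF E6 THEN N]. New: L6, N.
Round 4: rule 10 [IF N and L6 THEN C6]. New: C6.
Closure: {A, B, C6, D5, E6, F7, G9, H9, J, K6, L6, M, N, P2, Q1, S9, T2, U71, U8, V3, W} — 21 facts.

21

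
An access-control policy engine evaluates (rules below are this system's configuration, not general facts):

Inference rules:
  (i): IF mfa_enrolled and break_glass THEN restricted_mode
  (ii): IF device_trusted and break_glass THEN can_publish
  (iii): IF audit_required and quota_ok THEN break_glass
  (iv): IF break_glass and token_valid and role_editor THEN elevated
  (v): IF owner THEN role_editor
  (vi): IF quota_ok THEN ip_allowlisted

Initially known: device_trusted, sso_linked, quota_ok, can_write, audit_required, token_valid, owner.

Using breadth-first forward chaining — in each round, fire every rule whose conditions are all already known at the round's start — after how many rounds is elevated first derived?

2

Round 1: (iii) [IF audit_required and quota_ok THEN break_glass]; (v) [IF owner THEN role_editor]; (vi) [IF quota_ok THEN ip_allowlisted]. Adds break_glass, role_editor, ip_allowlisted.
Round 2: (ii) [IF device_trusted and break_glass THEN can_publish]; (iv) [IF break_glass and token_valid and role_editor THEN elevated]. Adds can_publish, elevated.
elevated first appears in round 2.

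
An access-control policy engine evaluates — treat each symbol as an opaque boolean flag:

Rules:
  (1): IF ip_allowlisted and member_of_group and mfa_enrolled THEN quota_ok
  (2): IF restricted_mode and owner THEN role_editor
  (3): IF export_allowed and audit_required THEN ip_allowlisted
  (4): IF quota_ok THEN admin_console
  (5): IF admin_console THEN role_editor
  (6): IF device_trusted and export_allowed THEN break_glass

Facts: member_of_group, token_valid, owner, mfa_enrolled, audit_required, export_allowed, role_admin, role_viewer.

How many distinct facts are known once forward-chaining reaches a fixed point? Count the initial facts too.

12

Round 1 — (3), derive ip_allowlisted.
Round 2 — (1), derive quota_ok.
Round 3 — (4), derive admin_console.
Round 4 — (5), derive role_editor.
Closure: {admin_console, audit_required, export_allowed, ip_allowlisted, member_of_group, mfa_enrolled, owner, quota_ok, role_admin, role_editor, role_viewer, token_valid} — 12 facts.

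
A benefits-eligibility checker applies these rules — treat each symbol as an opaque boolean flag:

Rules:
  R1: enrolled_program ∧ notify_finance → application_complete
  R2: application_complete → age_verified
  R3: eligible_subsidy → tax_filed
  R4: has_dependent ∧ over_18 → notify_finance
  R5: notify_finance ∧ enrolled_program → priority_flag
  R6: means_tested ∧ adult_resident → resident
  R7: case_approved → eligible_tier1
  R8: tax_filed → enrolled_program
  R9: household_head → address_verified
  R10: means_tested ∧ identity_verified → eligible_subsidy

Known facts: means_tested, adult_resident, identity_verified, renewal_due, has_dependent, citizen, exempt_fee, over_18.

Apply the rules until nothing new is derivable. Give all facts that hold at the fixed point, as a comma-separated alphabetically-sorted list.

adult_resident, age_verified, application_complete, citizen, eligible_subsidy, enrolled_program, exempt_fee, has_dependent, identity_verified, means_tested, notify_finance, over_18, priority_flag, renewal_due, resident, tax_filed

[1] R4 [has_dependent ∧ over_18 → notify_finance]; R6 [means_tested ∧ adult_resident → resident]; R10 [means_tested ∧ identity_verified → eligible_subsidy]. ⇒ new: notify_finance, resident, eligible_subsidy.
[2] R3 [eligible_subsidy → tax_filed]. ⇒ new: tax_filed.
[3] R8 [tax_filed → enrolled_program]. ⇒ new: enrolled_program.
[4] R1 [enrolled_program ∧ notify_finance → application_complete]; R5 [notify_finance ∧ enrolled_program → priority_flag]. ⇒ new: application_complete, priority_flag.
[5] R2 [application_complete → age_verified]. ⇒ new: age_verified.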